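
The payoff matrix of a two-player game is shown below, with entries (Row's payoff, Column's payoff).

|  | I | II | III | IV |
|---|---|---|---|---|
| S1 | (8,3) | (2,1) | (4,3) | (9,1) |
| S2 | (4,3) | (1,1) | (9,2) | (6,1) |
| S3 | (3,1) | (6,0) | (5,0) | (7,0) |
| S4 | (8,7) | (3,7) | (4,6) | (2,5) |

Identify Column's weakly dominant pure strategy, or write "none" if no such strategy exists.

I vs II: S1: 3>1, S2: 3>1, S3: 1>0, S4: 7=7.
I vs III: S1: 3=3, S2: 3>2, S3: 1>0, S4: 7>6.
I vs IV: S1: 3>1, S2: 3>1, S3: 1>0, S4: 7>5.
I is at least as good as every other strategy against every opponent action, so it is weakly dominant.

I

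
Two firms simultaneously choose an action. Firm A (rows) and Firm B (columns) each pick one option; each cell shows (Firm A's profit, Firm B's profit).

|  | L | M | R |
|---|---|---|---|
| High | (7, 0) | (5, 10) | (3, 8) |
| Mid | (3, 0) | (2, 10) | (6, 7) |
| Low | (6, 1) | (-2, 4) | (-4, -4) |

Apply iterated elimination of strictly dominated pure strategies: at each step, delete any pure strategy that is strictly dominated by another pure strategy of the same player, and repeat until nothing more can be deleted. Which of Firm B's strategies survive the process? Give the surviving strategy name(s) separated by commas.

For Firm A, High strictly dominates Low on the remaining columns (L: 7>6, M: 5>-2, R: 3>-4); eliminate Low.
Column L is eliminated: M beats it against every remaining row (High: 10>0, Mid: 10>0).
Firm B's strategy R is strictly dominated by M (High: 10>8, Mid: 10>7) and is removed.
For Firm A, High strictly dominates Mid on the remaining columns (M: 5>2); eliminate Mid.
Among the remaining strategies, none is strictly dominated by another pure strategy of the same player, so the elimination stops.
Surviving strategies — Firm A: {High}; Firm B: {M}.

M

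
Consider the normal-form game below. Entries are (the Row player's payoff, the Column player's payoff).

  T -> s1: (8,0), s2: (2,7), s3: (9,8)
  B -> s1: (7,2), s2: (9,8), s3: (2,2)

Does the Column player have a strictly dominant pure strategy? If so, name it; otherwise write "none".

none

s1 fails to dominate s2 at T (0<7).
s2 fails to dominate s3 at T (7<8).
s3 fails to dominate s1 at B (2=2).
No single strategy dominates all the others.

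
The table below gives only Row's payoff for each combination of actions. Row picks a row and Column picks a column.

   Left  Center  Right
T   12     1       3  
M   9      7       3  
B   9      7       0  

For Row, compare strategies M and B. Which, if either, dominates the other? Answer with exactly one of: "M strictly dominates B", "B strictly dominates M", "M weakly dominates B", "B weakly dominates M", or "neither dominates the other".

M's payoffs vs B's, by Column's action — Left: 9=9, Center: 7=7, Right: 3>0.
M is at least as good everywhere and strictly better somewhere (tied only at Left, Center), so M weakly but not strictly dominates B.

M weakly dominates B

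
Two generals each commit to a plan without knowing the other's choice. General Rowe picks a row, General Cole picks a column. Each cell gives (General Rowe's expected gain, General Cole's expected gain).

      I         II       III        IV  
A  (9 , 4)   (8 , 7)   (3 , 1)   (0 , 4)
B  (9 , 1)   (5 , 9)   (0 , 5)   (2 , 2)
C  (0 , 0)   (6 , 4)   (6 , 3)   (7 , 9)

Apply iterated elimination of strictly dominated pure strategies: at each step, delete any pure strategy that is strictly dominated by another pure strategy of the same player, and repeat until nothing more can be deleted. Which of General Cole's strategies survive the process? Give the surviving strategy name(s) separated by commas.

General Cole's strategy I is strictly dominated by II (A: 7>4, B: 9>1, C: 4>0) and is removed.
For General Rowe, C strictly dominates B on the remaining columns (II: 6>5, III: 6>0, IV: 7>2); eliminate B.
Column III is eliminated: II beats it against every remaining row (A: 7>1, C: 4>3).
Among the remaining strategies, none is strictly dominated by another pure strategy of the same player, so the elimination stops.
Surviving strategies — General Rowe: {A, C}; General Cole: {II, IV}.

II, IV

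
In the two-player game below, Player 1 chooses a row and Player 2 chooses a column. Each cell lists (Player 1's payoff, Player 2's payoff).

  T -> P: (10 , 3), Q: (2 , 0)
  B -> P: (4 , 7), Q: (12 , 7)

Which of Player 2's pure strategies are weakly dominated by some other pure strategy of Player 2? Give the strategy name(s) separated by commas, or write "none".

Q

P is not dominated — it holds its own against Q at T (3>0).
Q: dominated, since P does at least as well everywhere (T: 3>0, B: 7=7).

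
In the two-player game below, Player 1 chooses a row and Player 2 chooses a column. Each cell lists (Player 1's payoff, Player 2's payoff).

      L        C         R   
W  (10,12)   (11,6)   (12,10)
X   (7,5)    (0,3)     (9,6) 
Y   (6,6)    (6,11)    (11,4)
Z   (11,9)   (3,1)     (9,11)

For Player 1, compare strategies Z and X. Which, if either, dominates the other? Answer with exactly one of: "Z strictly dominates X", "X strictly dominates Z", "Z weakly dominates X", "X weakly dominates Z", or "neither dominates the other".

Z weakly dominates X

Z's payoffs vs X's, by Player 2's action — L: 11>7, C: 3>0, R: 9=9.
Z is at least as good everywhere and strictly better somewhere (tied only at R), so Z weakly but not strictly dominates X.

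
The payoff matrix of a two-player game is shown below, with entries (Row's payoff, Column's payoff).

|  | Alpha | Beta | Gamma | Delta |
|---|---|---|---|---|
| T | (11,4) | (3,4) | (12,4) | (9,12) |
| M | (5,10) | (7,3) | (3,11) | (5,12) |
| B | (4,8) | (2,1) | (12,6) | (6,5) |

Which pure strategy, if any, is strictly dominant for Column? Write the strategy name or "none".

Alpha fails to dominate Beta at T (4=4).
Beta fails to dominate Alpha at T (4=4).
Gamma fails to dominate Alpha at T (4=4).
Delta fails to dominate Alpha at B (5<8).
No single strategy dominates all the others.

none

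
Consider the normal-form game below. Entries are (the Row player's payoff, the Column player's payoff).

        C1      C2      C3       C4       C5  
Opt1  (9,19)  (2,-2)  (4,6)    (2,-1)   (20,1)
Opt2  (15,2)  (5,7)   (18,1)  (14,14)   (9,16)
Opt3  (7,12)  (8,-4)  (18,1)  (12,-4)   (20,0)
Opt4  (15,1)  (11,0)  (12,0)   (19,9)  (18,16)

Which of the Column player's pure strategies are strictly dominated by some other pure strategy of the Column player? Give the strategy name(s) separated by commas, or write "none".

Nothing dominates C1: C2 at Opt1 (19>-2); C3 at Opt1 (19>6); C4 at Opt1 (19>-1); C5 at Opt1 (19>1).
C2: dominated, since C5 does at least as well everywhere (Opt1: 1>-2, Opt2: 16>7, Opt3: 0>-4, Opt4: 16>0).
C3 is strictly dominated by C1 (Opt1: 19>6, Opt2: 2>1, Opt3: 12>1, Opt4: 1>0).
C4: dominated, since C5 does at least as well everywhere (Opt1: 1>-1, Opt2: 16>14, Opt3: 0>-4, Opt4: 16>9).
Nothing dominates C5: C1 at Opt2 (16>2); C2 at Opt1 (1>-2); C3 at Opt2 (16>1); C4 at Opt1 (1>-1).

C2, C3, C4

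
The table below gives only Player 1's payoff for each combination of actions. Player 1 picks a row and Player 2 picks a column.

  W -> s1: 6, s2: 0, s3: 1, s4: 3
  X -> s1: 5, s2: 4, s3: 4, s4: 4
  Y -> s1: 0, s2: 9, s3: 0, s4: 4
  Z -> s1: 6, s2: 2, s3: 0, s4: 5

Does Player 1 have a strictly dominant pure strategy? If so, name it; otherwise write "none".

W fails to dominate X at s2 (0<4).
X fails to dominate W at s1 (5<6).
Y fails to dominate W at s1 (0<6).
Z fails to dominate W at s1 (6=6).
No single strategy dominates all the others.

none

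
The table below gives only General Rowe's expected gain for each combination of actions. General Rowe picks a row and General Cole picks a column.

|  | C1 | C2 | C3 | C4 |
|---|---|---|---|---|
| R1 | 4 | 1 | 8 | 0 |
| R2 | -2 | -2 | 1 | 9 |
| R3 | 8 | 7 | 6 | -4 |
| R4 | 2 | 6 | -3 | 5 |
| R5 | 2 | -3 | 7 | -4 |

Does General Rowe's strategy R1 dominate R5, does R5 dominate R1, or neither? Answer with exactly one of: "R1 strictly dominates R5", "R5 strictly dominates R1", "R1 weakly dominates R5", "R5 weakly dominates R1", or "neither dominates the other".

R1 strictly dominates R5

R1's payoffs vs R5's, by General Cole's action — C1: 4>2, C2: 1>-3, C3: 8>7, C4: 0>-4.
Every comparison favours R1, so R1 strictly dominates R5.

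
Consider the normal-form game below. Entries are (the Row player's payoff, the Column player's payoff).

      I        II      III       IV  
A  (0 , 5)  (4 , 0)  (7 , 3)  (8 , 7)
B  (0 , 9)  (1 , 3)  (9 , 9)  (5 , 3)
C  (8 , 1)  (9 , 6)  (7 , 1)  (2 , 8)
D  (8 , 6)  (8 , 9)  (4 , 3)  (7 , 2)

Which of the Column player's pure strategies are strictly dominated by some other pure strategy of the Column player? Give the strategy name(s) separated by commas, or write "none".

I is not dominated — it holds its own against II at A (5>0); III at A (5>3); IV at B (9>3).
II is not dominated — it holds its own against I at C (6>1); III at C (6>1); IV at B (3=3).
Nothing dominates III: I at B (9=9); II at A (3>0); IV at B (9>3).
Nothing dominates IV: I at A (7>5); II at A (7>0); III at A (7>3).

none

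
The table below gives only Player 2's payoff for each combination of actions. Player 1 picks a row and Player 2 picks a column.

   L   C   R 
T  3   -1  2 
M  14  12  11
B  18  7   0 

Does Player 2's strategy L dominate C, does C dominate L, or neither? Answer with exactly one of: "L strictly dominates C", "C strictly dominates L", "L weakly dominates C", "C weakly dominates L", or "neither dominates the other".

L strictly dominates C

Compare L to C across each choice by Player 1: T: 3>-1, M: 14>12, B: 18>7.
L gives a strictly higher payoff against each choice by Player 1, so L strictly dominates C.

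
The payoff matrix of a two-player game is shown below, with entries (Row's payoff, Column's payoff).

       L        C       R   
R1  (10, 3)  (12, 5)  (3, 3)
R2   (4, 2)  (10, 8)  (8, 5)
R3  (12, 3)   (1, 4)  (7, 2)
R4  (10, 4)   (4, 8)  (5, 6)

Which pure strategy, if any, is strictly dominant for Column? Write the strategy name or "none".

C vs L: R1: 5>3, R2: 8>2, R3: 4>3, R4: 8>4.
C vs R: R1: 5>3, R2: 8>5, R3: 4>2, R4: 8>6.
C strictly beats every other strategy against every opponent action, so it is strictly dominant.

C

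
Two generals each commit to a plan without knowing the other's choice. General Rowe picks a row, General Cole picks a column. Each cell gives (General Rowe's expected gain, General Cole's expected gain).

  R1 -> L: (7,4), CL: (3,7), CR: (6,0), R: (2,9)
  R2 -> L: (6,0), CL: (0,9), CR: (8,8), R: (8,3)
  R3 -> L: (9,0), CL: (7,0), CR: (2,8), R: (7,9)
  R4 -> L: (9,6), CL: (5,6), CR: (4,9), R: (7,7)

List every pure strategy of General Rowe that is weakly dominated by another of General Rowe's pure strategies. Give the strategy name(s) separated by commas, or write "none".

Nothing dominates R1: R2 at L (7>6); R3 at CR (6>2); R4 at CR (6>4).
R2 is not dominated — it holds its own against R1 at CR (8>6); R3 at CR (8>2); R4 at CR (8>4).
R3 is not dominated — it holds its own against R1 at L (9>7); R2 at L (9>6); R4 at CL (7>5).
Nothing dominates R4: R1 at L (9>7); R2 at L (9>6); R3 at CR (4>2).

none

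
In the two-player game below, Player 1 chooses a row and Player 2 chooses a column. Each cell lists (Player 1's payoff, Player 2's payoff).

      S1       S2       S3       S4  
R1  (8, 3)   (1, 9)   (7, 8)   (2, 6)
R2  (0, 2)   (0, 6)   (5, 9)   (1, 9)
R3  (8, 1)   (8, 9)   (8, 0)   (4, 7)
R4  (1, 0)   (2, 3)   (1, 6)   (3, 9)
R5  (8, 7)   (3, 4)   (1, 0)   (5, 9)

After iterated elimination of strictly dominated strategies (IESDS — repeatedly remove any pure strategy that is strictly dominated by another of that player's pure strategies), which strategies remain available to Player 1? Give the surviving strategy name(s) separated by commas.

Row R2 is eliminated: R1 beats it against every remaining column (S1: 8>0, S2: 1>0, S3: 7>5, S4: 2>1).
Player 1's strategy R4 is strictly dominated by R3 (S1: 8>1, S2: 8>2, S3: 8>1, S4: 4>3) and is removed.
Column S1 is eliminated: S4 beats it against every remaining row (R1: 6>3, R3: 7>1, R5: 9>7).
Row R1 is eliminated: R3 beats it against every remaining column (S2: 8>1, S3: 8>7, S4: 4>2).
Player 2's strategy S3 is strictly dominated by S2 (R3: 9>0, R5: 4>0) and is removed.
Among the remaining strategies, none is strictly dominated by another pure strategy of the same player, so the elimination stops.
Surviving strategies — Player 1: {R3, R5}; Player 2: {S2, S4}.

R3, R5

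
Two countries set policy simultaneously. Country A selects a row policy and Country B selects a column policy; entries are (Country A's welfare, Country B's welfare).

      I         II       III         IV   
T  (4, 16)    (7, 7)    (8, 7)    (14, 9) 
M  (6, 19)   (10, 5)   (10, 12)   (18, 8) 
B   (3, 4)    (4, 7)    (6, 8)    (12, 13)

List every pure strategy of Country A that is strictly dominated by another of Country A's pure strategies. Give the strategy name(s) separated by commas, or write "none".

T is strictly dominated by M (I: 6>4, II: 10>7, III: 10>8, IV: 18>14).
M: no other strategy beats it everywhere (T at I (6>4); B at I (6>3)).
B is strictly dominated by T (I: 4>3, II: 7>4, III: 8>6, IV: 14>12).

T, B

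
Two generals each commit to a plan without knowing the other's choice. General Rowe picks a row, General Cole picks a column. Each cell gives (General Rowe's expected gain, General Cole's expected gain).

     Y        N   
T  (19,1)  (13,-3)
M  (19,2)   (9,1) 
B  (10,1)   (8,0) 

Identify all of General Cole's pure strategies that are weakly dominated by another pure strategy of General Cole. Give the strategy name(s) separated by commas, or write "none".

N

Y is not dominated — it holds its own against N at T (1>-3).
N: dominated, since Y does at least as well everywhere (T: 1>-3, M: 2>1, B: 1>0).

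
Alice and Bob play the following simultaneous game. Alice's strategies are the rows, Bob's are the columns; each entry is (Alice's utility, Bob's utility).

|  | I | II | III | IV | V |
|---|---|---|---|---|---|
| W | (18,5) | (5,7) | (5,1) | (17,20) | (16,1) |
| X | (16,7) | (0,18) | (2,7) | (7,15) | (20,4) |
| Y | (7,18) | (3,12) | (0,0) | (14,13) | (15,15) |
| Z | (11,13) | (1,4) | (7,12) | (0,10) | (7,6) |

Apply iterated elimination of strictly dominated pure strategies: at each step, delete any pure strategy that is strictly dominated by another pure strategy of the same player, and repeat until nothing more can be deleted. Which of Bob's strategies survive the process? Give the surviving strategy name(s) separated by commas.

Row Y is eliminated: W beats it against every remaining column (I: 18>7, II: 5>3, III: 5>0, IV: 17>14, V: 16>15).
Bob's strategy V is strictly dominated by I (W: 5>1, X: 7>4, Z: 13>6) and is removed.
For Alice, W strictly dominates X on the remaining columns (I: 18>16, II: 5>0, III: 5>2, IV: 17>7); eliminate X.
Column II is eliminated: IV beats it against every remaining row (W: 20>7, Z: 10>4).
Column III is eliminated: I beats it against every remaining row (W: 5>1, Z: 13>12).
For Alice, W strictly dominates Z on the remaining columns (I: 18>11, IV: 17>0); eliminate Z.
Column I is eliminated: IV beats it against every remaining row (W: 20>5).
Among the remaining strategies, none is strictly dominated by another pure strategy of the same player, so the elimination stops.
Surviving strategies — Alice: {W}; Bob: {IV}.

IV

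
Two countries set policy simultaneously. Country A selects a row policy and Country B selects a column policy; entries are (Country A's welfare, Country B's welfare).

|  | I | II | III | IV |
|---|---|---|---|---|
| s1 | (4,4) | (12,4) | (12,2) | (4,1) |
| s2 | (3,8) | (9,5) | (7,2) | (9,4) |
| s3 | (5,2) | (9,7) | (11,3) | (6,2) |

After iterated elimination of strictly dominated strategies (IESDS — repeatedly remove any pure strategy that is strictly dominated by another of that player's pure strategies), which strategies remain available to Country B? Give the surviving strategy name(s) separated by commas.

Country B's strategy III is strictly dominated by II (s1: 4>2, s2: 5>2, s3: 7>3) and is removed.
For Country B, II strictly dominates IV on the remaining rows (s1: 4>1, s2: 5>4, s3: 7>2); eliminate IV.
For Country A, s1 strictly dominates s2 on the remaining columns (I: 4>3, II: 12>9); eliminate s2.
Among the remaining strategies, none is strictly dominated by another pure strategy of the same player, so the elimination stops.
Surviving strategies — Country A: {s1, s3}; Country B: {I, II}.

I, II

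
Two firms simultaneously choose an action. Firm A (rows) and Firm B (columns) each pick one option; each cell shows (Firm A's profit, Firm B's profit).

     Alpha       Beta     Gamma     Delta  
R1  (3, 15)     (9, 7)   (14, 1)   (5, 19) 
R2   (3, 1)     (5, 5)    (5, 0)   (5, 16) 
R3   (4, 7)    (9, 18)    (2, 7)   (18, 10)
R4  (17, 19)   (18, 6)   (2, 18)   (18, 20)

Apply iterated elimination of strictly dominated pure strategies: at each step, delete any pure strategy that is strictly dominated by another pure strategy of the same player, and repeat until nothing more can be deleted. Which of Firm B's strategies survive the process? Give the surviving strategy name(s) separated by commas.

For Firm B, Delta strictly dominates Alpha on the remaining rows (R1: 19>15, R2: 16>1, R3: 10>7, R4: 20>19); eliminate Alpha.
Column Gamma is eliminated: Delta beats it against every remaining row (R1: 19>1, R2: 16>0, R3: 10>7, R4: 20>18).
Row R1 is eliminated: R4 beats it against every remaining column (Beta: 18>9, Delta: 18>5).
Firm A's strategy R2 is strictly dominated by R3 (Beta: 9>5, Delta: 18>5) and is removed.
Among the remaining strategies, none is strictly dominated by another pure strategy of the same player, so the elimination stops.
Surviving strategies — Firm A: {R3, R4}; Firm B: {Beta, Delta}.

Beta, Delta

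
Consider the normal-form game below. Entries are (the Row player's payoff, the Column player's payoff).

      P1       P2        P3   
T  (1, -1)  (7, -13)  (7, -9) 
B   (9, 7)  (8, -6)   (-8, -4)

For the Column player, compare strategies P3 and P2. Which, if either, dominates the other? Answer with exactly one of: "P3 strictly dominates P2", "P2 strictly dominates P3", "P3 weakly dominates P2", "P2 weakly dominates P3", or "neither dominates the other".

Compare P3 to P2 across every action of the Row player: T: -9>-13, B: -4>-6.
P3 gives a strictly higher payoff against every action of the Row player, so P3 strictly dominates P2.

P3 strictly dominates P2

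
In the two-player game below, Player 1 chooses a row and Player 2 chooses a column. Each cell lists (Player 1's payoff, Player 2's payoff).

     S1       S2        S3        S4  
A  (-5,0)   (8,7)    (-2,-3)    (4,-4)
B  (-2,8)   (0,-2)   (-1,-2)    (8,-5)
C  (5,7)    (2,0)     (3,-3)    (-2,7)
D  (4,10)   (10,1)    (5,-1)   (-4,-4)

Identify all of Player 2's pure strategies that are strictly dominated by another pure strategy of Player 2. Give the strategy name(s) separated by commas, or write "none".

S3

S1: no other strategy beats it everywhere (S2 at B (8>-2); S3 at A (0>-3); S4 at A (0>-4)).
S2: no other strategy beats it everywhere (S1 at A (7>0); S3 at A (7>-3); S4 at A (7>-4)).
S3: dominated, since S1 does at least as well everywhere (A: 0>-3, B: 8>-2, C: 7>-3, D: 10>-1).
S4 is not dominated — it holds its own against S1 at C (7=7); S2 at C (7>0); S3 at C (7>-3).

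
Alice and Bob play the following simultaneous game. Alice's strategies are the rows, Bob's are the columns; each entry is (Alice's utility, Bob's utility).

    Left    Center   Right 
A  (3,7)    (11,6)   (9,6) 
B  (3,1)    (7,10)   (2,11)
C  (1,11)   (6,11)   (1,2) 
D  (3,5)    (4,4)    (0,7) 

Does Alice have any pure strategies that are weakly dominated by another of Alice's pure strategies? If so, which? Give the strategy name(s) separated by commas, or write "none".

A: no other strategy beats it everywhere (B at Center (11>7); C at Left (3>1); D at Center (11>4)).
B is weakly dominated by A (Left: 3=3, Center: 11>7, Right: 9>2).
A weakly dominates C — Left: 3>1, Center: 11>6, Right: 9>1.
D: dominated, since A does at least as well everywhere (Left: 3=3, Center: 11>4, Right: 9>0).

B, C, D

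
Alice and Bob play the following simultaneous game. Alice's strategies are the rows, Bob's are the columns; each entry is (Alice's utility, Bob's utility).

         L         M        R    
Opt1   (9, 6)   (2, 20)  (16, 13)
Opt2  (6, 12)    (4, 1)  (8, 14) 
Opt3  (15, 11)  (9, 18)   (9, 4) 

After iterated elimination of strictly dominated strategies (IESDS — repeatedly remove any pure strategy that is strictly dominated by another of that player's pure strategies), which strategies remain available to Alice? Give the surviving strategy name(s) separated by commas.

For Alice, Opt3 strictly dominates Opt2 on the remaining columns (L: 15>6, M: 9>4, R: 9>8); eliminate Opt2.
For Bob, M strictly dominates L on the remaining rows (Opt1: 20>6, Opt3: 18>11); eliminate L.
Bob's strategy R is strictly dominated by M (Opt1: 20>13, Opt3: 18>4) and is removed.
Row Opt1 is eliminated: Opt3 beats it against every remaining column (M: 9>2).
Among the remaining strategies, none is strictly dominated by another pure strategy of the same player, so the elimination stops.
Surviving strategies — Alice: {Opt3}; Bob: {M}.

Opt3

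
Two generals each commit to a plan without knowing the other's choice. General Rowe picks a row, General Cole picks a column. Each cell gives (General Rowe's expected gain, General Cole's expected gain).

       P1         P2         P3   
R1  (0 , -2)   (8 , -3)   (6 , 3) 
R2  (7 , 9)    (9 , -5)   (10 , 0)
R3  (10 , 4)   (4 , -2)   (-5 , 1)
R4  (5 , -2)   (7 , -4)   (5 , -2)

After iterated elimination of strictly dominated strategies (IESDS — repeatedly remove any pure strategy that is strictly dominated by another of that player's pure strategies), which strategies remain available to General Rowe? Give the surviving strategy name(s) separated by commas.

General Rowe's strategy R1 is strictly dominated by R2 (P1: 7>0, P2: 9>8, P3: 10>6) and is removed.
For General Rowe, R2 strictly dominates R4 on the remaining columns (P1: 7>5, P2: 9>7, P3: 10>5); eliminate R4.
Column P2 is eliminated: P1 beats it against every remaining row (R2: 9>-5, R3: 4>-2).
For General Cole, P1 strictly dominates P3 on the remaining rows (R2: 9>0, R3: 4>1); eliminate P3.
Row R2 is eliminated: R3 beats it against every remaining column (P1: 10>7).
Among the remaining strategies, none is strictly dominated by another pure strategy of the same player, so the elimination stops.
Surviving strategies — General Rowe: {R3}; General Cole: {P1}.

R3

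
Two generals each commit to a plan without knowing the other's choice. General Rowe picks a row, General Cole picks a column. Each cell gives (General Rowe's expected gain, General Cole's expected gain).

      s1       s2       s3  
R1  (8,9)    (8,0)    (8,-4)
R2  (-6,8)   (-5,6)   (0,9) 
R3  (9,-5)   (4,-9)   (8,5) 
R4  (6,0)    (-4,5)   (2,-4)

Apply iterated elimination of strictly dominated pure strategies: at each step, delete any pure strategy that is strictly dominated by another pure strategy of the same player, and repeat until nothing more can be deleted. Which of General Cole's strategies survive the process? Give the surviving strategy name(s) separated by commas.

s1, s3

Row R2 is eliminated: R1 beats it against every remaining column (s1: 8>-6, s2: 8>-5, s3: 8>0).
General Rowe's strategy R4 is strictly dominated by R1 (s1: 8>6, s2: 8>-4, s3: 8>2) and is removed.
For General Cole, s1 strictly dominates s2 on the remaining rows (R1: 9>0, R3: -5>-9); eliminate s2.
Among the remaining strategies, none is strictly dominated by another pure strategy of the same player, so the elimination stops.
Surviving strategies — General Rowe: {R1, R3}; General Cole: {s1, s3}.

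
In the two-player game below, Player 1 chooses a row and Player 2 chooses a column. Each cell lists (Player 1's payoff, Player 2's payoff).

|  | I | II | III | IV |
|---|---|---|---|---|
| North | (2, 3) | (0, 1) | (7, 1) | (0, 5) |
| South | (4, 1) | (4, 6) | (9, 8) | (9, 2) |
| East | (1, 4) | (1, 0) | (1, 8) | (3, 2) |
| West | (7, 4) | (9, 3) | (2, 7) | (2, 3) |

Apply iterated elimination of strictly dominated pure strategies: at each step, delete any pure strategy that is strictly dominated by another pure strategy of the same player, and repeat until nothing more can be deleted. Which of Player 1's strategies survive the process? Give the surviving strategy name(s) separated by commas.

South

Player 1's strategy North is strictly dominated by South (I: 4>2, II: 4>0, III: 9>7, IV: 9>0) and is removed.
Player 1's strategy East is strictly dominated by South (I: 4>1, II: 4>1, III: 9>1, IV: 9>3) and is removed.
For Player 2, III strictly dominates I on the remaining rows (South: 8>1, West: 7>4); eliminate I.
For Player 2, III strictly dominates II on the remaining rows (South: 8>6, West: 7>3); eliminate II.
Row West is eliminated: South beats it against every remaining column (III: 9>2, IV: 9>2).
For Player 2, III strictly dominates IV on the remaining rows (South: 8>2); eliminate IV.
Among the remaining strategies, none is strictly dominated by another pure strategy of the same player, so the elimination stops.
Surviving strategies — Player 1: {South}; Player 2: {III}.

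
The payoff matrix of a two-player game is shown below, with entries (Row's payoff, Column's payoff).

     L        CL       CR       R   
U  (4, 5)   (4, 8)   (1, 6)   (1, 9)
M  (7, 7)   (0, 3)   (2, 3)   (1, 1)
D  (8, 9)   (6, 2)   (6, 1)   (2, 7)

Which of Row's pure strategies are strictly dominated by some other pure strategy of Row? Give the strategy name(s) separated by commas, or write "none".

U is strictly dominated by D (L: 8>4, CL: 6>4, CR: 6>1, R: 2>1).
D strictly dominates M — L: 8>7, CL: 6>0, CR: 6>2, R: 2>1.
Nothing dominates D: U at L (8>4); M at L (8>7).

U, M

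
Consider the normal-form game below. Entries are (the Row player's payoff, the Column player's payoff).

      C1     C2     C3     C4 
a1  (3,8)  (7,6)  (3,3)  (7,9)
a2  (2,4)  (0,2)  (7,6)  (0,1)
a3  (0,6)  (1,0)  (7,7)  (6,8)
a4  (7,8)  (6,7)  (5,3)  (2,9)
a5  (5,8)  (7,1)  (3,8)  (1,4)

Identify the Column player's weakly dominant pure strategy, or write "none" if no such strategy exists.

none

C1 fails to dominate C3 at a2 (4<6).
C2 fails to dominate C1 at a1 (6<8).
C3 fails to dominate C1 at a1 (3<8).
C4 fails to dominate C1 at a2 (1<4).
No single strategy dominates all the others.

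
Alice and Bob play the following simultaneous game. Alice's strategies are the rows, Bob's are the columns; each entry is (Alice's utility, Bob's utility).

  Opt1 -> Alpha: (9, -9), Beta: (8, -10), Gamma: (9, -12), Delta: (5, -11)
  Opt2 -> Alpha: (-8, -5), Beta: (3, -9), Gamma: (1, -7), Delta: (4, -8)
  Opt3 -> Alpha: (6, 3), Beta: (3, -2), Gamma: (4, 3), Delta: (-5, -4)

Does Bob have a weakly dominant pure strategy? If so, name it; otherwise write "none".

Alpha

Alpha vs Beta: Opt1: -9>-10, Opt2: -5>-9, Opt3: 3>-2.
Alpha vs Gamma: Opt1: -9>-12, Opt2: -5>-7, Opt3: 3=3.
Alpha vs Delta: Opt1: -9>-11, Opt2: -5>-8, Opt3: 3>-4.
Alpha is at least as good as every other strategy against every opponent action, so it is weakly dominant.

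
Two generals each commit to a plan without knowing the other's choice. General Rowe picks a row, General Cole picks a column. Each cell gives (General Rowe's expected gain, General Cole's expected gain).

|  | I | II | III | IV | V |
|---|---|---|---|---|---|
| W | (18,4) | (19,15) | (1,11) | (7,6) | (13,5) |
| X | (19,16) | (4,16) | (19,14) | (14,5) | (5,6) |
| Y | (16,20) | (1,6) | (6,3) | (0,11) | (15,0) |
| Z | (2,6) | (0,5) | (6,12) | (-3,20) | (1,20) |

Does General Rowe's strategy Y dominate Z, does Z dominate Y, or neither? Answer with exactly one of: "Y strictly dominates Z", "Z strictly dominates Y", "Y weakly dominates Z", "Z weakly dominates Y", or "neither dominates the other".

Y's payoffs vs Z's, by General Cole's action — I: 16>2, II: 1>0, III: 6=6, IV: 0>-3, V: 15>1.
Y is at least as good everywhere and strictly better somewhere (tied only at III), so Y weakly but not strictly dominates Z.

Y weakly dominates Z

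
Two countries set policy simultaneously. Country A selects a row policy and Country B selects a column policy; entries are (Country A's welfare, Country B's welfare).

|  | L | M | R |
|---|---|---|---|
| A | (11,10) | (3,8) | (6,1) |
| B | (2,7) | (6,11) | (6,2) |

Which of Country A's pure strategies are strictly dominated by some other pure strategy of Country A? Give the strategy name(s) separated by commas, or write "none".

none

Nothing dominates A: B at L (11>2).
B: no other strategy beats it everywhere (A at M (6>3)).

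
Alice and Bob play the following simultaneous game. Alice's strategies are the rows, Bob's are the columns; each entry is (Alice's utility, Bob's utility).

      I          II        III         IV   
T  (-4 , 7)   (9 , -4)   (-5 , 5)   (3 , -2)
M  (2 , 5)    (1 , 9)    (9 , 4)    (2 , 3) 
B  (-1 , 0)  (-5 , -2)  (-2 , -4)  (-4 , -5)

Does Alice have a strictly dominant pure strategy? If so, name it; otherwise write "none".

T fails to dominate M at I (-4<2).
M fails to dominate T at II (1<9).
B fails to dominate T at II (-5<9).
No single strategy dominates all the others.

none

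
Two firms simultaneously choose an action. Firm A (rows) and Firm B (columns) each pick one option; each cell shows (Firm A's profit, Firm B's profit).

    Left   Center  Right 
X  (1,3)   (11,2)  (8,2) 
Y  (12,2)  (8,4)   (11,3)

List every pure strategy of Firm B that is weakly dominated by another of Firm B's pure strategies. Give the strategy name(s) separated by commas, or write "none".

Left: no other strategy beats it everywhere (Center at X (3>2); Right at X (3>2)).
Center: no other strategy beats it everywhere (Left at Y (4>2); Right at Y (4>3)).
Center weakly dominates Right — X: 2=2, Y: 4>3.

Right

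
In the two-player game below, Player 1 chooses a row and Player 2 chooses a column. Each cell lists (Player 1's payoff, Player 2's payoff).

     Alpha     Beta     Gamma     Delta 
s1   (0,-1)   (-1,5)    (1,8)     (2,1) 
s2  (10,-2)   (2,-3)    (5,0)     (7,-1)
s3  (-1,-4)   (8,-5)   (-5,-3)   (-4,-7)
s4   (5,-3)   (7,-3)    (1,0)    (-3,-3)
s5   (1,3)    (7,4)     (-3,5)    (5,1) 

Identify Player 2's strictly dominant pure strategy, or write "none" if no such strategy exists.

Gamma vs Alpha: s1: 8>-1, s2: 0>-2, s3: -3>-4, s4: 0>-3, s5: 5>3.
Gamma vs Beta: s1: 8>5, s2: 0>-3, s3: -3>-5, s4: 0>-3, s5: 5>4.
Gamma vs Delta: s1: 8>1, s2: 0>-1, s3: -3>-7, s4: 0>-3, s5: 5>1.
Gamma strictly beats every other strategy against every opponent action, so it is strictly dominant.

Gamma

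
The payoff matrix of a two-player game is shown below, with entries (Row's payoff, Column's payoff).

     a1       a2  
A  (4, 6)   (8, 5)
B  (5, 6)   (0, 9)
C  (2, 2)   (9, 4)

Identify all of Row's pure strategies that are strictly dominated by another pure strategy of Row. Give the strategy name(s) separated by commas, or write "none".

A: no other strategy beats it everywhere (B at a2 (8>0); C at a1 (4>2)).
Nothing dominates B: A at a1 (5>4); C at a1 (5>2).
C is not dominated — it holds its own against A at a2 (9>8); B at a2 (9>0).

none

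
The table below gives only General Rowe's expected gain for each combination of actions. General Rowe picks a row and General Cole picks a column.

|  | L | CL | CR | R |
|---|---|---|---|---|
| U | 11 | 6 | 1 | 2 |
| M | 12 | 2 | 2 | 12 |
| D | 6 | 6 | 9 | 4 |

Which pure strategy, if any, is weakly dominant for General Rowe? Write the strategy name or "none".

U fails to dominate M at L (11<12).
M fails to dominate U at CL (2<6).
D fails to dominate U at L (6<11).
No single strategy dominates all the others.

none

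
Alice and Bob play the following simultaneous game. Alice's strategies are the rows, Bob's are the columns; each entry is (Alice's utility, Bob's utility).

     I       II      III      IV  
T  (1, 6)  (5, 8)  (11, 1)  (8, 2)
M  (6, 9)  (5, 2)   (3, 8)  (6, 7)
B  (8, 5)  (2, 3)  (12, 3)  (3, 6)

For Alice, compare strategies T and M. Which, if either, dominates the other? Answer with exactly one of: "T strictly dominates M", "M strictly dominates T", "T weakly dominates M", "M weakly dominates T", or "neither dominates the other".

T's payoffs vs M's, by Bob's action — I: 1<6, II: 5=5, III: 11>3, IV: 8>6.
T does better at III, IV but worse at I; neither strategy dominates the other.

neither dominates the other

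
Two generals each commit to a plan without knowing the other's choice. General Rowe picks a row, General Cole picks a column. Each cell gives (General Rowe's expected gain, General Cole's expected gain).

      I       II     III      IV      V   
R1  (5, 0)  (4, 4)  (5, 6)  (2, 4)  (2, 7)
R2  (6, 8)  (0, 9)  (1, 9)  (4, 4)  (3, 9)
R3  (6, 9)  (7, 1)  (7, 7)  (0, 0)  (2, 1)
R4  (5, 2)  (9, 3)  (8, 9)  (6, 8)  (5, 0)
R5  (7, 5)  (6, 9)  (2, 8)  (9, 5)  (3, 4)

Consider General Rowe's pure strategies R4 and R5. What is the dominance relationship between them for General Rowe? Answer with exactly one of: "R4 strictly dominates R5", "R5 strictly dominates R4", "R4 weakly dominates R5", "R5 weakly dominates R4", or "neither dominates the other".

R4's payoffs vs R5's, by General Cole's action — I: 5<7, II: 9>6, III: 8>2, IV: 6<9, V: 5>3.
R4 does better at II, III, V but worse at I, IV; neither strategy dominates the other.

neither dominates the other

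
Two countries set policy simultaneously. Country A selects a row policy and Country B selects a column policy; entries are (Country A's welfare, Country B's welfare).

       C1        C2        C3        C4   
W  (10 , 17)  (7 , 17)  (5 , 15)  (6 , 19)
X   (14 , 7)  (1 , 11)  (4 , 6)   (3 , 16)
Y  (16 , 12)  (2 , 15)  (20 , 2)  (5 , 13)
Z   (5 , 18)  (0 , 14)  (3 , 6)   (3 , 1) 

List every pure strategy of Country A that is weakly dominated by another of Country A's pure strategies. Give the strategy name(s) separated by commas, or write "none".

W is not dominated — it holds its own against X at C2 (7>1); Y at C2 (7>2); Z at C1 (10>5).
X: dominated, since Y does at least as well everywhere (C1: 16>14, C2: 2>1, C3: 20>4, C4: 5>3).
Y is not dominated — it holds its own against W at C1 (16>10); X at C1 (16>14); Z at C1 (16>5).
W weakly dominates Z — C1: 10>5, C2: 7>0, C3: 5>3, C4: 6>3.

X, Z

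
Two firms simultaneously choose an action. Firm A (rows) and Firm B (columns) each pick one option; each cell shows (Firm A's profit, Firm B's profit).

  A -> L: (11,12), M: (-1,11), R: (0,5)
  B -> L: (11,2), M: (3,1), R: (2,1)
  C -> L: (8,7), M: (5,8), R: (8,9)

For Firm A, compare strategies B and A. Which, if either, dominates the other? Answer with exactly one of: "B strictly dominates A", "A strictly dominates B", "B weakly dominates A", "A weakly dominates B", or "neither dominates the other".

Compare B to A across every action of Firm B: L: 11=11, M: 3>-1, R: 2>0.
B is at least as good everywhere and strictly better somewhere (tied only at L), so B weakly but not strictly dominates A.

B weakly dominates A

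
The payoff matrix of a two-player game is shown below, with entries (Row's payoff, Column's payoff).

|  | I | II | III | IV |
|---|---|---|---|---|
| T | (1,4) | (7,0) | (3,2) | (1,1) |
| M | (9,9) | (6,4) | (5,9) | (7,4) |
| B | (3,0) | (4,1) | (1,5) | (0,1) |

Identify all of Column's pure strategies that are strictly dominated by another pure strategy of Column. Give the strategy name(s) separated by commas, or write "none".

I is not dominated — it holds its own against II at T (4>0); III at T (4>2); IV at T (4>1).
III strictly dominates II — T: 2>0, M: 9>4, B: 5>1.
III is not dominated — it holds its own against I at M (9=9); II at T (2>0); IV at T (2>1).
IV: dominated, since III does at least as well everywhere (T: 2>1, M: 9>4, B: 5>1).

II, IV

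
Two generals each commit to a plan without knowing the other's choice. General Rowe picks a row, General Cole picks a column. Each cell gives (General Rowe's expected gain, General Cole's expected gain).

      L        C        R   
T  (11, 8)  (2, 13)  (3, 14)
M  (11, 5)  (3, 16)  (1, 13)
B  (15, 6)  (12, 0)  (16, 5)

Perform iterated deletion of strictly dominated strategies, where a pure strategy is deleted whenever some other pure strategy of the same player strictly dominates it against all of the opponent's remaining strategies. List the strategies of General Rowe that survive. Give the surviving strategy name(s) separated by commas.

Row T is eliminated: B beats it against every remaining column (L: 15>11, C: 12>2, R: 16>3).
General Rowe's strategy M is strictly dominated by B (L: 15>11, C: 12>3, R: 16>1) and is removed.
General Cole's strategy C is strictly dominated by L (B: 6>0) and is removed.
General Cole's strategy R is strictly dominated by L (B: 6>5) and is removed.
Among the remaining strategies, none is strictly dominated by another pure strategy of the same player, so the elimination stops.
Surviving strategies — General Rowe: {B}; General Cole: {L}.

B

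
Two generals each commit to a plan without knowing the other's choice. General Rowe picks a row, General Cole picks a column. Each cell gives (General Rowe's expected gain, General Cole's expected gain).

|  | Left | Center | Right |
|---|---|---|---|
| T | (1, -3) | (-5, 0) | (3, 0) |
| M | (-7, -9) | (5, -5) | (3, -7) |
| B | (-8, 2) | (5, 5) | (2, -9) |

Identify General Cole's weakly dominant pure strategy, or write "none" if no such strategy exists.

Center vs Left: T: 0>-3, M: -5>-9, B: 5>2.
Center vs Right: T: 0=0, M: -5>-7, B: 5>-9.
Center is at least as good as every other strategy against every opponent action, so it is weakly dominant.

Center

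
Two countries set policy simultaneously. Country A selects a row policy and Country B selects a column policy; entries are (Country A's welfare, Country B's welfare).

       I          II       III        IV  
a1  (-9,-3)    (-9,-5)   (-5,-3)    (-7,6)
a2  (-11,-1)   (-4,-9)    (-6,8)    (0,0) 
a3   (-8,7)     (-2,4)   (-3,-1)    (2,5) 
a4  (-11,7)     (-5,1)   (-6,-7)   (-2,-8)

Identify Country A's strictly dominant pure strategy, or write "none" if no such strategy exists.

a3 vs a1: I: -8>-9, II: -2>-9, III: -3>-5, IV: 2>-7.
a3 vs a2: I: -8>-11, II: -2>-4, III: -3>-6, IV: 2>0.
a3 vs a4: I: -8>-11, II: -2>-5, III: -3>-6, IV: 2>-2.
a3 strictly beats every other strategy against every opponent action, so it is strictly dominant.

a3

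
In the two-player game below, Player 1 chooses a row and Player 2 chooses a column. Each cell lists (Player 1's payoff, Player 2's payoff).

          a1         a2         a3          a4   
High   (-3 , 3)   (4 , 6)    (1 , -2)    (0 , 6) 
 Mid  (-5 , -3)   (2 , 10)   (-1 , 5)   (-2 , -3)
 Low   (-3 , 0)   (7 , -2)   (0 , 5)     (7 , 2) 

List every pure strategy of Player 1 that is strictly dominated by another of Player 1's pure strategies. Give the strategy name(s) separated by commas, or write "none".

High is not dominated — it holds its own against Mid at a1 (-3>-5); Low at a1 (-3=-3).
High strictly dominates Mid — a1: -3>-5, a2: 4>2, a3: 1>-1, a4: 0>-2.
Low: no other strategy beats it everywhere (High at a1 (-3=-3); Mid at a1 (-3>-5)).

Mid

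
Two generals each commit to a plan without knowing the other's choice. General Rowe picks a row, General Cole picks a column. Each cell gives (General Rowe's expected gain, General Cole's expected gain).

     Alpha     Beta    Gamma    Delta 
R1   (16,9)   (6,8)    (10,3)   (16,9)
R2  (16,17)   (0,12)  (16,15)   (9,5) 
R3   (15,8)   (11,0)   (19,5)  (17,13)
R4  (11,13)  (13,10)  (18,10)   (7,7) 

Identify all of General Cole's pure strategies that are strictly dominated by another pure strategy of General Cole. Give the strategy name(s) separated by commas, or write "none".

Alpha is not dominated — it holds its own against Beta at R1 (9>8); Gamma at R1 (9>3); Delta at R1 (9=9).
Beta: dominated, since Alpha does at least as well everywhere (R1: 9>8, R2: 17>12, R3: 8>0, R4: 13>10).
Gamma is strictly dominated by Alpha (R1: 9>3, R2: 17>15, R3: 8>5, R4: 13>10).
Delta: no other strategy beats it everywhere (Alpha at R1 (9=9); Beta at R1 (9>8); Gamma at R1 (9>3)).

Beta, Gamma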